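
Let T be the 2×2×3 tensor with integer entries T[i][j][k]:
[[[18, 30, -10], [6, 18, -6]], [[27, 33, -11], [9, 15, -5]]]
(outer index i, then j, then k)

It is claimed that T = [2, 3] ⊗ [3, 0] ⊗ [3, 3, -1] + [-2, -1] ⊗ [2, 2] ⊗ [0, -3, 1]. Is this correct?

Reconstruct entry (0,1,0) from the claimed factors: Σₗ aₗ[0]bₗ[1]cₗ[0] = (2)·(0)·(3) + (-2)·(2)·(0) = 0, but T[0,1,0] = 6. The claim is false.

No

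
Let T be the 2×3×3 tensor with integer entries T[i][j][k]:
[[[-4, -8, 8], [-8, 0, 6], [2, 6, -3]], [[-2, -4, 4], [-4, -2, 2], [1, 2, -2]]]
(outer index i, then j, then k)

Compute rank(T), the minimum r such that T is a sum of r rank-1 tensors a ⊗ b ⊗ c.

Lower bound: in the mode-2 unfolding of T (rows indexed by j, columns by (i,k)) the 3×3 minor on rows j ∈ {0, 1, 2}, columns (i,k) ∈ {(0,0), (0,1), (0,2)} is det [[-4, -8, 8], [-8, 0, 6], [2, 6, -3]] = -144 ≠ 0, so that unfolding has rank ≥ 3 and hence rank(T) ≥ 3 (CP rank is at least every unfolding rank, though it can be larger).
Upper bound: T is a sum of 3 rank-1 terms, T = (1, 0) ⊗ (0, 2, 1) ⊗ (0, 2, 1) + (2, 1) ⊗ (0, 1, 0) ⊗ (-4, -2, 2) + (2, 1) ⊗ (2, 0, -1) ⊗ (-1, -2, 2) (written with every a and b primitive with positive leading entry and the scale carried by c; CP decompositions are not unique, and this one is verified by expanding entrywise), so rank(T) ≤ 3.
These bounds meet, so rank(T) = 3.

3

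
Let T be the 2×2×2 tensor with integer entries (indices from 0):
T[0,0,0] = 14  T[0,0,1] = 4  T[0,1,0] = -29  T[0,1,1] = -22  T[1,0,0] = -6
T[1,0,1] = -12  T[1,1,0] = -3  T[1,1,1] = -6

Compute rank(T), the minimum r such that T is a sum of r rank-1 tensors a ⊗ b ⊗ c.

2

Lower bound: the mode-2 unfolding of T (rows indexed by j, columns by (i,k) = (0,0), (0,1), (1,0), (1,1)) is [[14, 4, -6, -12], [-29, -22, -3, -6]].
There the 2×2 minor on rows j ∈ {0, 1}, columns (i,k) ∈ {(0,0), (0,1)} is det [[14, 4], [-29, -22]] = -192 ≠ 0, so this unfolding has rank ≥ 2; CP rank is at least every unfolding rank, so rank(T) ≥ 2. (This is only a lower bound: in general the CP rank may exceed every unfolding rank, so we still need to exhibit 2 rank-1 terms summing to T.)
Upper bound — finding two terms. Write S_k = T[:,:,k] for the frontal slices: S₀ = [[14, -29], [-6, -3]], S₁ = [[4, -22], [-12, -6]].
If T = a₁ ⊗ b₁ ⊗ c₁ + a₂ ⊗ b₂ ⊗ c₂ then each S_k = c₁[k]·a₁b₁ᵀ + c₂[k]·a₂b₂ᵀ. S₀ and S₁ are linearly independent, so a₁b₁ᵀ and a₂b₂ᵀ must span the same plane of matrices: they are the rank-1 matrices of the form x·S₀ + y·S₁.
det(x·S₀ + y·S₁) is −216·x² − 576·xy − 288·y² = (-72)·(x + 2·y)(3·x + 2·y), vanishing at (x:y) = (2:-1) and (2:-3).
M₁ = 2·S₀ − S₁ = [[24, -36], [0, 0]] = 12·[1, 0][2, -3]ᵀ and M₂ = 2·S₀ − 3·S₁ = [[16, 8], [24, 12]] = 4·[2, 3][2, 1]ᵀ, so take a₁ = [1, 0], b₁ = [2, -3], a₂ = [2, 3], b₂ = [2, 1].
Each slice is an integer combination of E₁ = a₁b₁ᵀ and E₂ = a₂b₂ᵀ: S₀ = 9·E₁ − E₂, S₁ = 6·E₁ − 2·E₂; reading off coefficients, c₁ = [9, 6] and c₂ = [-1, -2].
Hence T = [1, 0] ⊗ [2, -3] ⊗ [9, 6] + [2, 3] ⊗ [2, 1] ⊗ [-1, -2], so rank(T) ≤ 2.
These bounds meet, so rank(T) = 2.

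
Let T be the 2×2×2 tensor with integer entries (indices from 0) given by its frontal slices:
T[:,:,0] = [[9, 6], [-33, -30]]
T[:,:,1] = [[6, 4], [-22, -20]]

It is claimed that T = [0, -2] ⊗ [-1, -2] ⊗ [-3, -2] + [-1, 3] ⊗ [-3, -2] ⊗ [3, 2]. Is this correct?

Yes

Reconstruct entrywise from the claimed factors. For example, T[0,0,1] = 6 and Σₗ aₗ[0]bₗ[0]cₗ[1] = (0)·(-1)·(-2) + (-1)·(-3)·(2) = 6; checking all 8 entries, every one matches. The claim holds.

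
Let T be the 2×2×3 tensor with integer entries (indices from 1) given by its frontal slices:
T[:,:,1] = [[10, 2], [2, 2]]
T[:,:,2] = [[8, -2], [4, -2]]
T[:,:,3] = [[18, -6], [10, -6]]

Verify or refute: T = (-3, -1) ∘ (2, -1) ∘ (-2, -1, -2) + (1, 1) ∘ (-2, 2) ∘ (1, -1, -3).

No

Reconstruct entry (1,2,1) from the claimed factors: Σₗ aₗ[1]bₗ[2]cₗ[1] = (-3)·(-1)·(-2) + (1)·(2)·(1) = -4, but T[1,2,1] = 2. The claim is false.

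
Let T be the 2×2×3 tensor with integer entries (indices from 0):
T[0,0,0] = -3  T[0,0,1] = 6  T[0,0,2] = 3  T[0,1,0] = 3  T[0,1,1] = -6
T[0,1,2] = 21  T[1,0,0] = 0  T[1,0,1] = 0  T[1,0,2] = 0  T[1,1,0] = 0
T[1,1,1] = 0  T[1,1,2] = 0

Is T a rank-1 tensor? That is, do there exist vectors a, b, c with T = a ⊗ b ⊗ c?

The mode-3 unfolding of T (rows indexed by k, columns by (i,j) = (0,0), (0,1), (1,0), (1,1)) is [[-3, 3, 0, 0], [6, -6, 0, 0], [3, 21, 0, 0]].
There the 2×2 minor on rows k ∈ {0, 2}, columns (i,j) ∈ {(0,0), (0,1)} is det [[-3, 3], [3, 21]] = -72 ≠ 0, so this unfolding has rank ≥ 2; CP rank is at least every unfolding rank, so rank(T) ≥ 2.
In particular rank(T) ≥ 2 > 1, so T is not rank-1.

No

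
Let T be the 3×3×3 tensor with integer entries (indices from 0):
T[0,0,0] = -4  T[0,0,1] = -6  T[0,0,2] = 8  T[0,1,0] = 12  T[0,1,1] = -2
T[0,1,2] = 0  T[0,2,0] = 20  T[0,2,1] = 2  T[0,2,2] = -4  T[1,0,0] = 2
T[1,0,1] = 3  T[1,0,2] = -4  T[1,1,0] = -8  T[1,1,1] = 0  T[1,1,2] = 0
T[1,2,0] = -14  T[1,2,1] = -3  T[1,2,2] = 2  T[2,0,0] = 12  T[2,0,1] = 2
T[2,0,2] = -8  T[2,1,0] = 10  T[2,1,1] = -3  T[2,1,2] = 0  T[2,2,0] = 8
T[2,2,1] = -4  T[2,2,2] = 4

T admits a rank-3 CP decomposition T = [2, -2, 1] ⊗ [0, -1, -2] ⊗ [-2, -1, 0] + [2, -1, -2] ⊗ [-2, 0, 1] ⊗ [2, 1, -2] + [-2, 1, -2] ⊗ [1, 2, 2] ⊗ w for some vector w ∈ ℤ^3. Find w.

w = [-2, 1, 0]

Subtract the known terms from T to get the rank-1 residual R = [-2, 1, -2] ⊗ [1, 2, 2] ⊗ w, so R[i,j,k] = a[i]·b[j]·w[k]. Pick indices with nonzero a[0]·b[0] = (-2)·(1) = -2. Only the fibre through (0,0,·) is needed: R[0,0,:] = T[0,0,:] − Σₗ aₗ[0]bₗ[0]cₗ = [-4, -6, 8] − (2)·(0)·[-2, -1, 0] − (2)·(-2)·[2, 1, -2] = [4, -2, 0]. Then w[k] = R[0,0,k] / -2 for each k, giving w = [4, -2, 0] / -2 = [-2, 1, 0].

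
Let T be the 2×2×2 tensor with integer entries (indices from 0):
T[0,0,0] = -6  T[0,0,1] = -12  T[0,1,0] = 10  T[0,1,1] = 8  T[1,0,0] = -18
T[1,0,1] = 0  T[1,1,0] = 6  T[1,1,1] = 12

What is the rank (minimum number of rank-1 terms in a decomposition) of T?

Lower bound: the mode-2 unfolding of T (rows indexed by j, columns by (i,k) = (0,0), (0,1), (1,0), (1,1)) is [[-6, -12, -18, 0], [10, 8, 6, 12]].
There the 2×2 minor on rows j ∈ {0, 1}, columns (i,k) ∈ {(0,0), (0,1)} is det [[-6, -12], [10, 8]] = 72 ≠ 0, so this unfolding has rank ≥ 2; CP rank is at least every unfolding rank, so rank(T) ≥ 2. (This is only a lower bound: in general the CP rank may exceed every unfolding rank, so we still need to exhibit 2 rank-1 terms summing to T.)
Upper bound — finding two terms. Write S_k = T[:,:,k] for the frontal slices: S₀ = [[-6, 10], [-18, 6]], S₁ = [[-12, 8], [0, 12]].
If T = a₁ (x) b₁ (x) c₁ + a₂ (x) b₂ (x) c₂ then each S_k = c₁[k]·a₁b₁ᵀ + c₂[k]·a₂b₂ᵀ. S₀ and S₁ are linearly independent, so a₁b₁ᵀ and a₂b₂ᵀ must span the same plane of matrices: they are the rank-1 matrices of the form x·S₀ + y·S₁.
det(x·S₀ + y·S₁) is 144·x² − 144·y² = 144·(x − y)(x + y), vanishing at (x:y) = (1:1) and (1:-1).
M₁ = S₀ + S₁ = [[-18, 18], [-18, 18]] = (-18)·(1, 1)(1, -1)ᵀ and M₂ = S₀ − S₁ = [[6, 2], [-18, -6]] = 2·(1, -3)(3, 1)ᵀ, so take a₁ = (1, 1), b₁ = (1, -1), a₂ = (1, -3), b₂ = (3, 1).
Each slice is an integer combination of E₁ = a₁b₁ᵀ and E₂ = a₂b₂ᵀ: S₀ = −9·E₁ + E₂, S₁ = −9·E₁ − E₂; reading off coefficients, c₁ = (-9, -9) and c₂ = (1, -1).
Hence T = (1, 1) (x) (1, -1) (x) (-9, -9) + (1, -3) (x) (3, 1) (x) (1, -1), so rank(T) ≤ 2.
These bounds meet, so rank(T) = 2.
Check entry T[1,1,0] = 6: (1)·(-1)·(-9) + (-3)·(1)·(1) = 6.

2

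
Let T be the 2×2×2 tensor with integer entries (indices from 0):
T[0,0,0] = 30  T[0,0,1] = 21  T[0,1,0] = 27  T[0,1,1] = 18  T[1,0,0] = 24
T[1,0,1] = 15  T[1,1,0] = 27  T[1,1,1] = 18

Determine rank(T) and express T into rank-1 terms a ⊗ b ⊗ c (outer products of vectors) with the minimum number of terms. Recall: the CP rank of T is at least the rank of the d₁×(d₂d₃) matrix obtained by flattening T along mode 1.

Lower bound: in the mode-1 unfolding of T (rows indexed by i, columns by (j,k)) the 2×2 minor on rows i ∈ {0, 1}, columns (j,k) ∈ {(0,0), (0,1)} is det [[30, 21], [24, 15]] = -54 ≠ 0, so that unfolding has rank ≥ 2 and hence rank(T) ≥ 2 (CP rank is at least every unfolding rank, though it can be larger).
Upper bound: with S_k = T[:,:,k], the two rank-1 terms a₁b₁ᵀ, a₂b₂ᵀ are the rank-1 members of the pencil x·S₀ + y·S₁.
det(x·S₀ + y·S₁) is 162·x² + 270·xy + 108·y² = 54·(3·x + 2·y)(x + y), vanishing at (x:y) = (2:-3) and (1:-1).
M₁ = 2·S₀ − 3·S₁ = [[-3, 0], [3, 0]] = (-3)·[1, -1][1, 0]ᵀ and M₂ = S₀ − S₁ = [[9, 9], [9, 9]] = 9·[1, 1][1, 1]ᵀ, so take a₁ = [1, -1], b₁ = [1, 0], a₂ = [1, 1], b₂ = [1, 1].
Each slice is an integer combination of E₁ = a₁b₁ᵀ and E₂ = a₂b₂ᵀ: S₀ = 3·E₁ + 27·E₂, S₁ = 3·E₁ + 18·E₂; reading off coefficients, c₁ = [3, 3] and c₂ = [27, 18].
Hence T = [1, -1] ⊗ [1, 0] ⊗ [3, 3] + [1, 1] ⊗ [1, 1] ⊗ [27, 18], so rank(T) ≤ 2.
These bounds meet, so rank(T) = 2.

rank(T) = 2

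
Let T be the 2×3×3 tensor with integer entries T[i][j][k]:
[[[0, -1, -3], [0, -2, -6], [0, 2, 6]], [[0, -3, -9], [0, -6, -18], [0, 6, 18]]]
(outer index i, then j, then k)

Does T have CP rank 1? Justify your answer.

If T = a ⊗ b ⊗ c then every fibre of T is a multiple of the corresponding factor, so read the factors off the fibres through the nonzero entry T[0,0,1] = -1.
The mode-1 fibre T[:,0,1] = [-1, -3] gives a = (1, 3) (primitive direction); the mode-2 fibre T[0,:,1] = [-1, -2, 2] gives b = (1, 2, -2); then c[k] = T[0,0,k] / (a[0]·b[0]) = [0, -1, -3] / 1 = (0, -1, -3).
Expanding (1, 3) ⊗ (1, 2, -2) ⊗ (0, -1, -3) reproduces all 18 entries of T, so T = (1, 3) ⊗ (1, 2, -2) ⊗ (0, -1, -3) and rank(T) ≤ 1.
Equivalently every frontal slice T[:,:,k] is c[k] times the rank-1 matrix (1, 3) ⊗ (1, 2, -2). So T has rank 1 (it is nonzero).

Yes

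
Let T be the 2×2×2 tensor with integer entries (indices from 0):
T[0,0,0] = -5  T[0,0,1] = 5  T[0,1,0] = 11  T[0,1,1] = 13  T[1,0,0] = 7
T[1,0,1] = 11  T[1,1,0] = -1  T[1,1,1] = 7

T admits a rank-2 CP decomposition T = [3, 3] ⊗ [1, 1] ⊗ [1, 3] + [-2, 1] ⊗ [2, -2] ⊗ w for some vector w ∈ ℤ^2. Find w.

Subtract the known terms from T to get the rank-1 residual R = [-2, 1] ⊗ [2, -2] ⊗ w, so R[i,j,k] = a[i]·b[j]·w[k]. Pick indices with nonzero a[0]·b[0] = (-2)·(2) = -4. Only the fibre through (0,0,·) is needed: R[0,0,:] = T[0,0,:] − Σₗ aₗ[0]bₗ[0]cₗ = [-5, 5] − (3)·(1)·[1, 3] = [-8, -4]. Then w[k] = R[0,0,k] / -4 for each k, giving w = [-8, -4] / -4 = [2, 1].

w = [2, 1]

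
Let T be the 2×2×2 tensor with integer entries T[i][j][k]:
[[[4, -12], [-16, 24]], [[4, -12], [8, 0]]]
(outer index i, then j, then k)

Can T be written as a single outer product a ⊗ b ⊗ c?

The mode-1 unfolding of T (rows indexed by i, columns by (j,k) = (0,0), (0,1), (1,0), (1,1)) is [[4, -12, -16, 24], [4, -12, 8, 0]].
There the 2×2 minor on rows i ∈ {0, 1}, columns (j,k) ∈ {(0,0), (1,0)} is det [[4, -16], [4, 8]] = 96 ≠ 0, so this unfolding has rank ≥ 2; CP rank is at least every unfolding rank, so rank(T) ≥ 2.
In particular rank(T) ≥ 2 > 1, so T is not rank-1.

No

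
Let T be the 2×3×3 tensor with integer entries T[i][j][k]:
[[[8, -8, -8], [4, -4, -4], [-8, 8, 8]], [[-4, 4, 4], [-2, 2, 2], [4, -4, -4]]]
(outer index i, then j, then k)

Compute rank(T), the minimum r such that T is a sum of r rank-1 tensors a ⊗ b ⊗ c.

Lower bound: T ≠ 0 (e.g. T[0,0,0] = 8), so rank(T) ≥ 1.
Upper bound: the mode-1 fibre T[:,0,0] = [8, -4] gives a = [2, -1] (primitive direction); the mode-2 fibre T[0,:,0] = [8, 4, -8] gives b = [2, 1, -2]; then c[k] = T[0,0,k] / (a[0]·b[0]) = [8, -8, -8] / 4 = [2, -2, -2].
Expanding [2, -1] ⊗ [2, 1, -2] ⊗ [2, -2, -2] reproduces all 18 entries of T, so T = [2, -1] ⊗ [2, 1, -2] ⊗ [2, -2, -2] and rank(T) ≤ 1.
These bounds meet, so rank(T) = 1.

1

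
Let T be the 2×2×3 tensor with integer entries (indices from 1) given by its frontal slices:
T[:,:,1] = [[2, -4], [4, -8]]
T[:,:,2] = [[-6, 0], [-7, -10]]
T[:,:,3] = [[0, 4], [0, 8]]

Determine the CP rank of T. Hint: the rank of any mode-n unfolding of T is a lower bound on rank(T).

Lower bound: the mode-3 unfolding of T (rows indexed by k, columns by (i,j) = (1,1), (1,2), (2,1), (2,2)) is [[2, -4, 4, -8], [-6, 0, -7, -10], [0, 4, 0, 8]].
There the 3×3 minor on rows k ∈ {1, 2, 3}, columns (i,j) ∈ {(1,1), (1,2), (2,1)} is det [[2, -4, 4], [-6, 0, -7], [0, 4, 0]] = -40 ≠ 0, so this unfolding has rank ≥ 3; CP rank is at least every unfolding rank, so rank(T) ≥ 3. (Flattening ranks never certify an upper bound on CP rank; for that we must actually write T with 3 rank-1 terms.)
Upper bound: T is a sum of 3 rank-1 terms, T = [1, 2] ⊗ [0, 1] ⊗ [-4, -4, 4] + [1, 2] ⊗ [1, 0] ⊗ [2, -4, 0] + [2, -1] ⊗ [1, -2] ⊗ [0, -1, 0] (written with every a and b primitive with positive leading entry and the scale carried by c; CP decompositions are not unique, and this one is verified by expanding entrywise), so rank(T) ≤ 3.
These bounds meet, so rank(T) = 3.
Check entry T[2,2,3] = 8: (2)·(1)·(4) + (2)·(0)·(0) + (-1)·(-2)·(0) = 8.

3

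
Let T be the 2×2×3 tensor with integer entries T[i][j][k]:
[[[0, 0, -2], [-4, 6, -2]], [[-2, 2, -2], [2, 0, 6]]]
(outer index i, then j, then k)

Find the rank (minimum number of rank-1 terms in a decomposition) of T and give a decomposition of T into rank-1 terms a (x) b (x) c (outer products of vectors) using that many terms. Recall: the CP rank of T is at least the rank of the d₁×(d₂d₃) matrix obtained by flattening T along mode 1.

Lower bound: the mode-3 unfolding of T (rows indexed by k, columns by (i,j) = (0,0), (0,1), (1,0), (1,1)) is [[0, -4, -2, 2], [0, 6, 2, 0], [-2, -2, -2, 6]].
There the 3×3 minor on rows k ∈ {0, 1, 2}, columns (i,j) ∈ {(0,0), (0,1), (1,0)} is det [[0, -4, -2], [0, 6, 2], [-2, -2, -2]] = -8 ≠ 0, so this unfolding has rank ≥ 3; CP rank is at least every unfolding rank, so rank(T) ≥ 3. (This is only a lower bound: in general the CP rank may exceed every unfolding rank, so we still need to exhibit 3 rank-1 terms summing to T.)
Upper bound: T is a sum of 3 rank-1 terms, T = [1, -1] (x) [1, -1] (x) [2, -2, 2] + [1, 0] (x) [1, 1] (x) [-2, 2, -4] + [1, 1] (x) [0, 1] (x) [0, 2, 4] (one valid choice — decompositions are not unique — normalised so each a, b is primitive with positive first nonzero entry; check it by expanding all entries), so rank(T) ≤ 3.
These bounds meet, so rank(T) = 3.

rank(T) = 3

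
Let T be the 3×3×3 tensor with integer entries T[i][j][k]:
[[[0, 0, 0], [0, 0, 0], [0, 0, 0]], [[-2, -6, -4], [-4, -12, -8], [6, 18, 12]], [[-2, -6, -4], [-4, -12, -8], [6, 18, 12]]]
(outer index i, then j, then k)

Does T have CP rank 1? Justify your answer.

If T = a ⊗ b ⊗ c then every fibre of T is a multiple of the corresponding factor, so read the factors off the fibres through the nonzero entry T[1,0,0] = -2.
The mode-1 fibre T[:,0,0] = [0, -2, -2] gives a = [0, 1, 1] (primitive direction); the mode-2 fibre T[1,:,0] = [-2, -4, 6] gives b = [1, 2, -3]; then c[k] = T[1,0,k] / (a[1]·b[0]) = [-2, -6, -4] / 1 = [-2, -6, -4].
Expanding [0, 1, 1] ⊗ [1, 2, -3] ⊗ [-2, -6, -4] reproduces all 27 entries of T, so T = [0, 1, 1] ⊗ [1, 2, -3] ⊗ [-2, -6, -4] and rank(T) ≤ 1.
Equivalently every frontal slice T[:,:,k] is c[k] times the rank-1 matrix [0, 1, 1] ⊗ [1, 2, -3]. So T has rank 1 (it is nonzero).

Yes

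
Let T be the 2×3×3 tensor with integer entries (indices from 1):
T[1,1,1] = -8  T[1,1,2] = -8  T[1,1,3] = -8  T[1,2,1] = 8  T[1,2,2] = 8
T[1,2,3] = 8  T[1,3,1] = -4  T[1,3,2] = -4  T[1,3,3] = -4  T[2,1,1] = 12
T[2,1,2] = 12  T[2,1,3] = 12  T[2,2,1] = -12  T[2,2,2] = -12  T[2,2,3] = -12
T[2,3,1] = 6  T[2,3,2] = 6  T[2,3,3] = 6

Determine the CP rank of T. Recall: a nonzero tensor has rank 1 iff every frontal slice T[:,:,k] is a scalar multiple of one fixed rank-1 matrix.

Lower bound: T ≠ 0 (e.g. T[1,1,1] = -8), so rank(T) ≥ 1.
Upper bound: if T = a ⊗ b ⊗ c then every fibre of T is a multiple of the corresponding factor, so read the factors off the fibres through the nonzero entry T[1,1,1] = -8.
The mode-1 fibre T[:,1,1] = [-8, 12] gives a = [2, -3] (primitive direction); the mode-2 fibre T[1,:,1] = [-8, 8, -4] gives b = [2, -2, 1]; then c[k] = T[1,1,k] / (a[1]·b[1]) = [-8, -8, -8] / 4 = [-2, -2, -2].
Expanding [2, -3] ⊗ [2, -2, 1] ⊗ [-2, -2, -2] reproduces all 18 entries of T, so T = [2, -3] ⊗ [2, -2, 1] ⊗ [-2, -2, -2] and rank(T) ≤ 1.
These bounds meet, so rank(T) = 1.

1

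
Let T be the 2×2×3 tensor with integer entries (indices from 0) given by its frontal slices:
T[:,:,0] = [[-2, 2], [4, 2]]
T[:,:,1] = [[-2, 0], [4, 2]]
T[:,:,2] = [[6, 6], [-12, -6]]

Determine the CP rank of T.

Lower bound: the mode-1 unfolding of T (rows indexed by i, columns by (j,k) = (0,0), (0,1), (0,2), (1,0), (1,1), (1,2)) is [[-2, -2, 6, 2, 0, 6], [4, 4, -12, 2, 2, -6]].
There the 2×2 minor on rows i ∈ {0, 1}, columns (j,k) ∈ {(0,0), (1,0)} is det [[-2, 2], [4, 2]] = -12 ≠ 0, so this unfolding has rank ≥ 2; CP rank is at least every unfolding rank, so rank(T) ≥ 2. (This is only a lower bound: in general the CP rank may exceed every unfolding rank, so we still need to exhibit 2 rank-1 terms summing to T.)
Upper bound — finding two terms. Write S_k = T[:,:,k] for the frontal slices: S₀ = [[-2, 2], [4, 2]], S₁ = [[-2, 0], [4, 2]], S₂ = [[6, 6], [-12, -6]].
If T = a₁ ⊗ b₁ ⊗ c₁ + a₂ ⊗ b₂ ⊗ c₂ then each S_k = c₁[k]·a₁b₁ᵀ + c₂[k]·a₂b₂ᵀ. S₀ and S₁ are linearly independent, so a₁b₁ᵀ and a₂b₂ᵀ must span the same plane of matrices: they are the rank-1 matrices of the form x·S₀ + y·S₁.
det(x·S₀ + y·S₁) is −12·x² − 16·xy − 4·y² = (-4)·(x + y)(3·x + y), vanishing at (x:y) = (1:-1) and (1:-3).
M₁ = S₀ − S₁ = [[0, 2], [0, 0]] = 2·[1, 0][0, 1]ᵀ and M₂ = S₀ − 3·S₁ = [[4, 2], [-8, -4]] = 2·[1, -2][2, 1]ᵀ, so take a₁ = [1, 0], b₁ = [0, 1], a₂ = [1, -2], b₂ = [2, 1].
Each slice is an integer combination of E₁ = a₁b₁ᵀ and E₂ = a₂b₂ᵀ: S₀ = 3·E₁ − E₂, S₁ = E₁ − E₂, S₂ = 3·E₁ + 3·E₂; reading off coefficients, c₁ = [3, 1, 3] and c₂ = [-1, -1, 3].
Hence T = [1, 0] ⊗ [0, 1] ⊗ [3, 1, 3] + [1, -2] ⊗ [2, 1] ⊗ [-1, -1, 3], so rank(T) ≤ 2.
These bounds meet, so rank(T) = 2.

2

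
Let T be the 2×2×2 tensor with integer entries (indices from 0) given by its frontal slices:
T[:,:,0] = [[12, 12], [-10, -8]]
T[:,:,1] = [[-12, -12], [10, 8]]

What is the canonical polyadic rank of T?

2

Lower bound: in the mode-1 unfolding of T (rows indexed by i, columns by (j,k)) the 2×2 minor on rows i ∈ {0, 1}, columns (j,k) ∈ {(0,0), (1,0)} is det [[12, 12], [-10, -8]] = 24 ≠ 0, so that unfolding has rank ≥ 2 and hence rank(T) ≥ 2 (CP rank is at least every unfolding rank, though it can be larger).
Upper bound: T[:,:,k] = c[k]·M for every slice, with c = [1, -1] and M = [[12, 12], [-10, -8]] (rows i, columns j).
Splitting M by its rows (i = 0, 1), M = [1, 0][12, 12]ᵀ + [0, 1][-10, -8]ᵀ.
Hence T = [1, 0] ⊗ [12, 12] ⊗ [1, -1] + [0, 1] ⊗ [-10, -8] ⊗ [1, -1], so rank(T) ≤ 2.
These bounds meet, so rank(T) = 2.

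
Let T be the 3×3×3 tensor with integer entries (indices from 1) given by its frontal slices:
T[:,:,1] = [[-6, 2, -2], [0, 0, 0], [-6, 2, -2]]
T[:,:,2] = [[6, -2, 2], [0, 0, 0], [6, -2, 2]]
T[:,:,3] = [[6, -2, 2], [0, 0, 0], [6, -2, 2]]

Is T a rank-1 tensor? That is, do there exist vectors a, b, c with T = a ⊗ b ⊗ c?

Yes

If T = a ⊗ b ⊗ c then every fibre of T is a multiple of the corresponding factor, so read the factors off the fibres through the nonzero entry T[1,1,1] = -6.
The mode-1 fibre T[:,1,1] = [-6, 0, -6] gives a = [1, 0, 1] (primitive direction); the mode-2 fibre T[1,:,1] = [-6, 2, -2] gives b = [3, -1, 1]; then c[k] = T[1,1,k] / (a[1]·b[1]) = [-6, 6, 6] / 3 = [-2, 2, 2].
Expanding [1, 0, 1] ⊗ [3, -1, 1] ⊗ [-2, 2, 2] reproduces all 27 entries of T, so T = [1, 0, 1] ⊗ [3, -1, 1] ⊗ [-2, 2, 2] and rank(T) ≤ 1.
Equivalently every frontal slice T[:,:,k] is c[k] times the rank-1 matrix [1, 0, 1] ⊗ [3, -1, 1]. So T has rank 1 (it is nonzero).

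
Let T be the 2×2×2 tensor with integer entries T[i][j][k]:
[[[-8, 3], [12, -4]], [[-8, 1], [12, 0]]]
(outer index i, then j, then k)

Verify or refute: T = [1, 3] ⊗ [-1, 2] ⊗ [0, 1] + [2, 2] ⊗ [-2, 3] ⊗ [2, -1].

Reconstruct entrywise from the claimed factors. For example, T[0,1,1] = -4 and Σₗ aₗ[0]bₗ[1]cₗ[1] = (1)·(2)·(1) + (2)·(3)·(-1) = -4; checking all 8 entries, every one matches. The claim holds.

Yes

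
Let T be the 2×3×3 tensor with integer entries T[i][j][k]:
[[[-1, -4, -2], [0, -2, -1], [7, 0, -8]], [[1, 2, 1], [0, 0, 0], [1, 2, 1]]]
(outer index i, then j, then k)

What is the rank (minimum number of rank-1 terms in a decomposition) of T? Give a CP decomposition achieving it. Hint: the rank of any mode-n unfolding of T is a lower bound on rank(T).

Lower bound: in the mode-2 unfolding of T (rows indexed by j, columns by (i,k)) the 3×3 minor on rows j ∈ {0, 1, 2}, columns (i,k) ∈ {(0,0), (0,1), (0,2)} is det [[-1, -4, -2], [0, -2, -1], [7, 0, -8]] = -16 ≠ 0, so that unfolding has rank ≥ 3 and hence rank(T) ≥ 3 (CP rank is at least every unfolding rank, though it can be larger).
Upper bound: T is a sum of 3 rank-1 terms, T = [1, -1] ⊗ [1, 0, 1] ⊗ [-1, -2, -1] + [1, 0] ⊗ [0, 0, 1] ⊗ [8, 0, -8] + [1, 0] ⊗ [1, 1, -1] ⊗ [0, -2, -1] (one valid choice — decompositions are not unique — normalised so each a, b is primitive with positive first nonzero entry; check it by expanding all entries), so rank(T) ≤ 3.
These bounds meet, so rank(T) = 3.

rank(T) = 3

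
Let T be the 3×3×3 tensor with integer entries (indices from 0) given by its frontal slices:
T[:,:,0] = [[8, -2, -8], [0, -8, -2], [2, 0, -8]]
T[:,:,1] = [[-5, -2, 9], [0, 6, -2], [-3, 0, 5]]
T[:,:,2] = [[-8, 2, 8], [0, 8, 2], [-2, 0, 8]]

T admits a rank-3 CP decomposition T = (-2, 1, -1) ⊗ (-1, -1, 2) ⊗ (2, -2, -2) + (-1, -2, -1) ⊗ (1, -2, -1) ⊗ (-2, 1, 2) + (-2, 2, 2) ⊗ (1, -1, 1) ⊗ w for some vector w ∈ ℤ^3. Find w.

w = (-1, 0, 1)

Subtract the known terms from T to get the rank-1 residual R = (-2, 2, 2) ⊗ (1, -1, 1) ⊗ w, so R[i,j,k] = a[i]·b[j]·w[k]. Pick indices with nonzero a[0]·b[0] = (-2)·(1) = -2. Only the fibre through (0,0,·) is needed: R[0,0,:] = T[0,0,:] − Σₗ aₗ[0]bₗ[0]cₗ = [8, -5, -8] − (-2)·(-1)·(2, -2, -2) − (-1)·(1)·(-2, 1, 2) = [2, 0, -2]. Then w[k] = R[0,0,k] / -2 for each k, giving w = [2, 0, -2] / -2 = (-1, 0, 1).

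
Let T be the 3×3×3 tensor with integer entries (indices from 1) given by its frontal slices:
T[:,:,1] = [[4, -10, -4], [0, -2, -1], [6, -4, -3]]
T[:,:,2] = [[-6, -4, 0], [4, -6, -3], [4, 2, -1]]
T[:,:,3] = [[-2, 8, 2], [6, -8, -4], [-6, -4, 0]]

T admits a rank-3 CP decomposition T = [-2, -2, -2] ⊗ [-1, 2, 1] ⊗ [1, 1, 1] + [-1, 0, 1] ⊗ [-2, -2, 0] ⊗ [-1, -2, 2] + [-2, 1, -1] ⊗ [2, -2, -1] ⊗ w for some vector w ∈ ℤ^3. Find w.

w = [-1, 1, 2]

Subtract the known terms from T to get the rank-1 residual R = [-2, 1, -1] ⊗ [2, -2, -1] ⊗ w, so R[i,j,k] = a[i]·b[j]·w[k]. Pick indices with nonzero a[1]·b[1] = (-2)·(2) = -4. Only the fibre through (1,1,·) is needed: R[1,1,:] = T[1,1,:] − Σₗ aₗ[1]bₗ[1]cₗ = [4, -6, -2] − (-2)·(-1)·[1, 1, 1] − (-1)·(-2)·[-1, -2, 2] = [4, -4, -8]. Then w[k] = R[1,1,k] / -4 for each k, giving w = [4, -4, -8] / -4 = [-1, 1, 2].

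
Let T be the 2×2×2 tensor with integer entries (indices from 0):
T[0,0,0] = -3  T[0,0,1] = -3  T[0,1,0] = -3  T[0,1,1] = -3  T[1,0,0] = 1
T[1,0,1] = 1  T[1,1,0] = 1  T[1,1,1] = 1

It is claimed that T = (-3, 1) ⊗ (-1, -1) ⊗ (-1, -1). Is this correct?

Yes

Reconstruct entrywise from the claimed factors. For example, T[1,0,0] = 1 and Σₗ aₗ[1]bₗ[0]cₗ[0] = (1)·(-1)·(-1) = 1; checking all 8 entries, every one matches. The claim holds.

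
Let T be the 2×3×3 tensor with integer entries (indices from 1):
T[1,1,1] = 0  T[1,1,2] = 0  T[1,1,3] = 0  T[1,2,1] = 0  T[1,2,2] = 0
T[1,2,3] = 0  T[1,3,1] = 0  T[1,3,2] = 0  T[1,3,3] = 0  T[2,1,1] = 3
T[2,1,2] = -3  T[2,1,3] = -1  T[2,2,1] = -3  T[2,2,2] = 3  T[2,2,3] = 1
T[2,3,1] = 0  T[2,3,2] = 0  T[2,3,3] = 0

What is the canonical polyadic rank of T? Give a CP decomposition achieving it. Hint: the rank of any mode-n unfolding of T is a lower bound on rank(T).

rank(T) = 1

Lower bound: T ≠ 0 (e.g. T[2,1,1] = 3), so rank(T) ≥ 1.
Upper bound: if T = a ⊗ b ⊗ c then every fibre of T is a multiple of the corresponding factor, so read the factors off the fibres through the nonzero entry T[2,1,1] = 3.
The mode-1 fibre T[:,1,1] = [0, 3] gives a = [0, 1] (primitive direction); the mode-2 fibre T[2,:,1] = [3, -3, 0] gives b = [1, -1, 0]; then c[k] = T[2,1,k] / (a[2]·b[1]) = [3, -3, -1] / 1 = [3, -3, -1].
Expanding [0, 1] ⊗ [1, -1, 0] ⊗ [3, -3, -1] reproduces all 18 entries of T, so T = [0, 1] ⊗ [1, -1, 0] ⊗ [3, -3, -1] and rank(T) ≤ 1.
These bounds meet, so rank(T) = 1.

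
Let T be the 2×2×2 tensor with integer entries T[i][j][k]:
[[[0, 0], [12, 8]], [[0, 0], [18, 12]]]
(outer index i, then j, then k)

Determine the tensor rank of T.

1

Lower bound: T ≠ 0 (e.g. T[0,1,0] = 12), so rank(T) ≥ 1.
Upper bound: if T = a ⊗ b ⊗ c then every fibre of T is a multiple of the corresponding factor, so read the factors off the fibres through the nonzero entry T[0,1,0] = 12.
The mode-1 fibre T[:,1,0] = [12, 18] gives a = [2, 3] (primitive direction); the mode-2 fibre T[0,:,0] = [0, 12] gives b = [0, 1]; then c[k] = T[0,1,k] / (a[0]·b[1]) = [12, 8] / 2 = [6, 4].
Expanding [2, 3] ⊗ [0, 1] ⊗ [6, 4] reproduces all 8 entries of T, so T = [2, 3] ⊗ [0, 1] ⊗ [6, 4] and rank(T) ≤ 1.
These bounds meet, so rank(T) = 1.
Check entry T[1,1,0] = 18: (3)·(1)·(6) = 18.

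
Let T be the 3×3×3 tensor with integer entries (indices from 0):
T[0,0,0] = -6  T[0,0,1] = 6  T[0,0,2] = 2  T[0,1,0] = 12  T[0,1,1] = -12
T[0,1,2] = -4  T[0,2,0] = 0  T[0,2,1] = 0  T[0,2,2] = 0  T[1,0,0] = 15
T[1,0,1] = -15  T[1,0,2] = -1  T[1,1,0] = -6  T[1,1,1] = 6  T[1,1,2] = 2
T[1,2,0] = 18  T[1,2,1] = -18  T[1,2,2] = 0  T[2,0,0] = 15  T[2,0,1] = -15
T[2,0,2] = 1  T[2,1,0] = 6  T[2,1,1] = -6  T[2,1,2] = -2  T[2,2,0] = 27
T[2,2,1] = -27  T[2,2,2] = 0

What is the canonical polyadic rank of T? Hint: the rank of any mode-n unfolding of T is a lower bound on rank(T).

2

Lower bound: the mode-2 unfolding of T (rows indexed by j, columns by (i,k) = (0,0), (0,1), (0,2), (1,0), (1,1), (1,2), (2,0), (2,1), (2,2)) is [[-6, 6, 2, 15, -15, -1, 15, -15, 1], [12, -12, -4, -6, 6, 2, 6, -6, -2], [0, 0, 0, 18, -18, 0, 27, -27, 0]].
There the 2×2 minor on rows j ∈ {0, 1}, columns (i,k) ∈ {(0,0), (1,0)} is det [[-6, 15], [12, -6]] = -144 ≠ 0, so this unfolding has rank ≥ 2; CP rank is at least every unfolding rank, so rank(T) ≥ 2. (Unfolding ranks only ever bound the CP rank from below — rank(T) can be strictly larger than all of them — so the matching upper bound has to come from an explicit 2-term decomposition.)
Upper bound — finding two terms. Write S_k = T[:,:,k] for the frontal slices: S₀ = [[-6, 12, 0], [15, -6, 18], [15, 6, 27]], S₁ = [[6, -12, 0], [-15, 6, -18], [-15, -6, -27]], S₂ = [[2, -4, 0], [-1, 2, 0], [1, -2, 0]].
If T = a₁ ⊗ b₁ ⊗ c₁ + a₂ ⊗ b₂ ⊗ c₂ then each S_k = c₁[k]·a₁b₁ᵀ + c₂[k]·a₂b₂ᵀ. S₀ and S₂ are linearly independent, so a₁b₁ᵀ and a₂b₂ᵀ must span the same plane of matrices: they are the rank-1 matrices of the form x·S₀ + y·S₂.
The 2×2 minor of x·S₀ + y·S₂ on rows {0,1}, columns {0,1} is −144·x² + 48·xy = (-48)·(3·x − y)(x), vanishing at (x:y) = (1:3) and (0:1).
M₁ = S₀ + 3·S₂ = [[0, 0, 0], [12, 0, 18], [18, 0, 27]] = 3·[0, 2, 3][2, 0, 3]ᵀ and M₂ = S₂ = [[2, -4, 0], [-1, 2, 0], [1, -2, 0]] = [2, -1, 1][1, -2, 0]ᵀ, so take a₁ = [0, 2, 3], b₁ = [2, 0, 3], a₂ = [2, -1, 1], b₂ = [1, -2, 0].
Each slice is an integer combination of E₁ = a₁b₁ᵀ and E₂ = a₂b₂ᵀ: S₀ = 3·E₁ − 3·E₂, S₁ = −3·E₁ + 3·E₂, S₂ = E₂; reading off coefficients, c₁ = [3, -3, 0] and c₂ = [-3, 3, 1].
Hence T = [0, 2, 3] ⊗ [2, 0, 3] ⊗ [3, -3, 0] + [2, -1, 1] ⊗ [1, -2, 0] ⊗ [-3, 3, 1], so rank(T) ≤ 2.
These bounds meet, so rank(T) = 2.
Check entry T[0,1,0] = 12: (0)·(0)·(3) + (2)·(-2)·(-3) = 12.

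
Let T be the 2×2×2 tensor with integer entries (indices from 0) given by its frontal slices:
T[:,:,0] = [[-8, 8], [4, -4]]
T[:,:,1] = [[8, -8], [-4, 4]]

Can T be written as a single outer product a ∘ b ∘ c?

If T = a ∘ b ∘ c then every fibre of T is a multiple of the corresponding factor, so read the factors off the fibres through the nonzero entry T[0,0,0] = -8.
The mode-1 fibre T[:,0,0] = [-8, 4] gives a = [2, -1] (primitive direction); the mode-2 fibre T[0,:,0] = [-8, 8] gives b = [1, -1]; then c[k] = T[0,0,k] / (a[0]·b[0]) = [-8, 8] / 2 = [-4, 4].
Expanding [2, -1] ∘ [1, -1] ∘ [-4, 4] reproduces all 8 entries of T, so T = [2, -1] ∘ [1, -1] ∘ [-4, 4] and rank(T) ≤ 1.
Equivalently every frontal slice T[:,:,k] is c[k] times the rank-1 matrix [2, -1] ∘ [1, -1]. So T has rank 1 (it is nonzero).

Yes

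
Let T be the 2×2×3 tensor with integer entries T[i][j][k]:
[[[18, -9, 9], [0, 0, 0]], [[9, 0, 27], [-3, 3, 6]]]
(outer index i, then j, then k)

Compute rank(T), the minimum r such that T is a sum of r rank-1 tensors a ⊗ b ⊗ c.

2

Lower bound: the mode-3 unfolding of T (rows indexed by k, columns by (i,j) = (0,0), (0,1), (1,0), (1,1)) is [[18, 0, 9, -3], [-9, 0, 0, 3], [9, 0, 27, 6]].
There the 2×2 minor on rows k ∈ {0, 1}, columns (i,j) ∈ {(0,0), (1,0)} is det [[18, 9], [-9, 0]] = 81 ≠ 0, so this unfolding has rank ≥ 2; CP rank is at least every unfolding rank, so rank(T) ≥ 2. (Flattening ranks never certify an upper bound on CP rank; for that we must actually write T with 2 rank-1 terms.)
Upper bound — finding two terms. Write S_k = T[:,:,k] for the frontal slices: S₀ = [[18, 0], [9, -3]], S₁ = [[-9, 0], [0, 3]], S₂ = [[9, 0], [27, 6]].
If T = a₁ ⊗ b₁ ⊗ c₁ + a₂ ⊗ b₂ ⊗ c₂ then each S_k = c₁[k]·a₁b₁ᵀ + c₂[k]·a₂b₂ᵀ. S₀ and S₁ are linearly independent, so a₁b₁ᵀ and a₂b₂ᵀ must span the same plane of matrices: they are the rank-1 matrices of the form x·S₀ + y·S₁.
det(x·S₀ + y·S₁) is −54·x² + 81·xy − 27·y² = (-27)·(2·x − y)(x − y), vanishing at (x:y) = (1:2) and (1:1).
M₁ = S₀ + 2·S₁ = [[0, 0], [9, 3]] = 3·[0, 1][3, 1]ᵀ and M₂ = S₀ + S₁ = [[9, 0], [9, 0]] = 9·[1, 1][1, 0]ᵀ, so take a₁ = [0, 1], b₁ = [3, 1], a₂ = [1, 1], b₂ = [1, 0].
Each slice is an integer combination of E₁ = a₁b₁ᵀ and E₂ = a₂b₂ᵀ: S₀ = −3·E₁ + 18·E₂, S₁ = 3·E₁ − 9·E₂, S₂ = 6·E₁ + 9·E₂; reading off coefficients, c₁ = [-3, 3, 6] and c₂ = [18, -9, 9].
Hence T = [0, 1] ⊗ [3, 1] ⊗ [-3, 3, 6] + [1, 1] ⊗ [1, 0] ⊗ [18, -9, 9], so rank(T) ≤ 2.
These bounds meet, so rank(T) = 2.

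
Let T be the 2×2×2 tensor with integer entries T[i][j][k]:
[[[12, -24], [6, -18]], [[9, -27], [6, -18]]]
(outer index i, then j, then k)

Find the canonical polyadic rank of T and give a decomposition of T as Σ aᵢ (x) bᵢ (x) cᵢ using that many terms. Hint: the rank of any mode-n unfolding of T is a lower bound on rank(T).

Lower bound: in the mode-1 unfolding of T (rows indexed by i, columns by (j,k)) the 2×2 minor on rows i ∈ {0, 1}, columns (j,k) ∈ {(0,0), (0,1)} is det [[12, -24], [9, -27]] = -108 ≠ 0, so that unfolding has rank ≥ 2 and hence rank(T) ≥ 2 (CP rank is at least every unfolding rank, though it can be larger).
Upper bound: with S_k = T[:,:,k], the two rank-1 terms a₁b₁ᵀ, a₂b₂ᵀ are the rank-1 members of the pencil x·S₀ + y·S₁.
det(x·S₀ + y·S₁) is 18·x² − 36·xy − 54·y² = 18·(x − 3·y)(x + y), vanishing at (x:y) = (3:1) and (1:-1).
M₁ = 3·S₀ + S₁ = [[12, 0], [0, 0]] = 12·[1, 0][1, 0]ᵀ and M₂ = S₀ − S₁ = [[36, 24], [36, 24]] = 12·[1, 1][3, 2]ᵀ, so take a₁ = [1, 0], b₁ = [1, 0], a₂ = [1, 1], b₂ = [3, 2].
Each slice is an integer combination of E₁ = a₁b₁ᵀ and E₂ = a₂b₂ᵀ: S₀ = 3·E₁ + 3·E₂, S₁ = 3·E₁ − 9·E₂; reading off coefficients, c₁ = [3, 3] and c₂ = [3, -9].
Hence T = [1, 0] (x) [1, 0] (x) [3, 3] + [1, 1] (x) [3, 2] (x) [3, -9], so rank(T) ≤ 2.
These bounds meet, so rank(T) = 2.

rank(T) = 2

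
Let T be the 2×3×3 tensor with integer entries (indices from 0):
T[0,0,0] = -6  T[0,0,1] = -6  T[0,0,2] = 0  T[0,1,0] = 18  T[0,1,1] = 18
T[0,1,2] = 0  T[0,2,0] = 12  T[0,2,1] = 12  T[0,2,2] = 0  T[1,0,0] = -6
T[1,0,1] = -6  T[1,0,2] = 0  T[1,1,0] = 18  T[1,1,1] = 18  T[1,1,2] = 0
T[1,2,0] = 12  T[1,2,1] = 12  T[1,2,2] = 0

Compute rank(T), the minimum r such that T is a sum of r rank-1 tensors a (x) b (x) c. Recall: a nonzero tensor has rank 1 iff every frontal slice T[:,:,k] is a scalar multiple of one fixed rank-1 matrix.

Lower bound: T ≠ 0 (e.g. T[0,0,0] = -6), so rank(T) ≥ 1.
Upper bound: if T = a (x) b (x) c then every fibre of T is a multiple of the corresponding factor, so read the factors off the fibres through the nonzero entry T[0,0,0] = -6.
The mode-1 fibre T[:,0,0] = [-6, -6] gives a = [1, 1] (primitive direction); the mode-2 fibre T[0,:,0] = [-6, 18, 12] gives b = [1, -3, -2]; then c[k] = T[0,0,k] / (a[0]·b[0]) = [-6, -6, 0] / 1 = [-6, -6, 0].
Expanding [1, 1] (x) [1, -3, -2] (x) [-6, -6, 0] reproduces all 18 entries of T, so T = [1, 1] (x) [1, -3, -2] (x) [-6, -6, 0] and rank(T) ≤ 1.
These bounds meet, so rank(T) = 1.
Check entry T[0,0,0] = -6: (1)·(1)·(-6) = -6.

1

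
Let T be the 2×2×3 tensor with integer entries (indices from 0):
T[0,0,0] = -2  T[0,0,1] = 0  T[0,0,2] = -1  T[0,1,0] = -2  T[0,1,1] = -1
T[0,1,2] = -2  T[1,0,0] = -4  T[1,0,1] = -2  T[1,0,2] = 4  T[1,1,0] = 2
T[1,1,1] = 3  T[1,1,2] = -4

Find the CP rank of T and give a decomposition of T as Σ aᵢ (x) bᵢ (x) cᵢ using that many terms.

rank(T) = 3

Lower bound: the mode-3 unfolding of T (rows indexed by k, columns by (i,j) = (0,0), (0,1), (1,0), (1,1)) is [[-2, -2, -4, 2], [0, -1, -2, 3], [-1, -2, 4, -4]].
There the 3×3 minor on rows k ∈ {0, 1, 2}, columns (i,j) ∈ {(0,0), (0,1), (1,0)} is det [[-2, -2, -4], [0, -1, -2], [-1, -2, 4]] = 16 ≠ 0, so this unfolding has rank ≥ 3; CP rank is at least every unfolding rank, so rank(T) ≥ 3. (Flattening ranks never certify an upper bound on CP rank; for that we must actually write T with 3 rank-1 terms.)
Upper bound: T is a sum of 3 rank-1 terms, T = (0, 1) (x) (1, -1) (x) (-4, -2, 4) + (1, -1) (x) (0, 1) (x) (2, -1, 0) + (1, 0) (x) (1, 2) (x) (-2, 0, -1) (one valid choice — decompositions are not unique — normalised so each a, b is primitive with positive first nonzero entry; check it by expanding all entries), so rank(T) ≤ 3.
These bounds meet, so rank(T) = 3.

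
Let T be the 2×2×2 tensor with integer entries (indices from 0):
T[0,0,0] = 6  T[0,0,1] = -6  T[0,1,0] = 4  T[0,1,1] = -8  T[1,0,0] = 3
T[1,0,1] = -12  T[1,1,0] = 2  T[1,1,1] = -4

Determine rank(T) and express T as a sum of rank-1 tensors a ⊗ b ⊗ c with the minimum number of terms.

rank(T) = 2

Lower bound: in the mode-2 unfolding of T (rows indexed by j, columns by (i,k)) the 2×2 minor on rows j ∈ {0, 1}, columns (i,k) ∈ {(0,0), (0,1)} is det [[6, -6], [4, -8]] = -24 ≠ 0, so that unfolding has rank ≥ 2 and hence rank(T) ≥ 2 (CP rank is at least every unfolding rank, though it can be larger).
Upper bound: with S_k = T[:,:,k], the two rank-1 terms a₁b₁ᵀ, a₂b₂ᵀ are the rank-1 members of the pencil x·S₀ + y·S₁.
det(x·S₀ + y·S₁) is 36·xy − 72·y² = 36·(x − 2·y)(y), vanishing at (x:y) = (2:1) and (1:0).
M₁ = 2·S₀ + S₁ = [[6, 0], [-6, 0]] = 6·(1, -1)(1, 0)ᵀ and M₂ = S₀ = [[6, 4], [3, 2]] = (2, 1)(3, 2)ᵀ, so take a₁ = (1, -1), b₁ = (1, 0), a₂ = (2, 1), b₂ = (3, 2).
Each slice is an integer combination of E₁ = a₁b₁ᵀ and E₂ = a₂b₂ᵀ: S₀ = E₂, S₁ = 6·E₁ − 2·E₂; reading off coefficients, c₁ = (0, 6) and c₂ = (1, -2).
Hence T = (1, -1) ⊗ (1, 0) ⊗ (0, 6) + (2, 1) ⊗ (3, 2) ⊗ (1, -2), so rank(T) ≤ 2.
These bounds meet, so rank(T) = 2.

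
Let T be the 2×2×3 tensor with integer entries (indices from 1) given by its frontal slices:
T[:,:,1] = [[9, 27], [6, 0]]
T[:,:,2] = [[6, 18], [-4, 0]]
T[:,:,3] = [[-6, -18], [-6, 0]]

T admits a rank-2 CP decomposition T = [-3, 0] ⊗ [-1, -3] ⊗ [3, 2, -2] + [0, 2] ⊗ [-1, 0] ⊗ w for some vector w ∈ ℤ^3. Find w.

w = [-3, 2, 3]

Subtract the known terms from T to get the rank-1 residual R = [0, 2] ⊗ [-1, 0] ⊗ w, so R[i,j,k] = a[i]·b[j]·w[k]. Pick indices with nonzero a[2]·b[1] = (2)·(-1) = -2. Only the fibre through (2,1,·) is needed: R[2,1,:] = T[2,1,:] − Σₗ aₗ[2]bₗ[1]cₗ = [6, -4, -6] − (0)·(-1)·[3, 2, -2] = [6, -4, -6]. Then w[k] = R[2,1,k] / -2 for each k, giving w = [6, -4, -6] / -2 = [-3, 2, 3].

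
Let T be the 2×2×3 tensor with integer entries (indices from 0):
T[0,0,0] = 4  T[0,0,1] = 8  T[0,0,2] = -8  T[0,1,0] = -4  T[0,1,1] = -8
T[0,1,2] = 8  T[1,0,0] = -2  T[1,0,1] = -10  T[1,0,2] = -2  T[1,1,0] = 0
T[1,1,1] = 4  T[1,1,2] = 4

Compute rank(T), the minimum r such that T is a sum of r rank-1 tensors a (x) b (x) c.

2

Lower bound: the mode-1 unfolding of T (rows indexed by i, columns by (j,k) = (0,0), (0,1), (0,2), (1,0), (1,1), (1,2)) is [[4, 8, -8, -4, -8, 8], [-2, -10, -2, 0, 4, 4]].
There the 2×2 minor on rows i ∈ {0, 1}, columns (j,k) ∈ {(0,0), (0,1)} is det [[4, 8], [-2, -10]] = -24 ≠ 0, so this unfolding has rank ≥ 2; CP rank is at least every unfolding rank, so rank(T) ≥ 2. (Flattening ranks never certify an upper bound on CP rank; for that we must actually write T with 2 rank-1 terms.)
Upper bound — finding two terms. Write S_k = T[:,:,k] for the frontal slices: S₀ = [[4, -4], [-2, 0]], S₁ = [[8, -8], [-10, 4]], S₂ = [[-8, 8], [-2, 4]].
If T = a₁ (x) b₁ (x) c₁ + a₂ (x) b₂ (x) c₂ then each S_k = c₁[k]·a₁b₁ᵀ + c₂[k]·a₂b₂ᵀ. S₀ and S₁ are linearly independent, so a₁b₁ᵀ and a₂b₂ᵀ must span the same plane of matrices: they are the rank-1 matrices of the form x·S₀ + y·S₁.
det(x·S₀ + y·S₁) is −8·x² − 40·xy − 48·y² = (-8)·(x + 3·y)(x + 2·y), vanishing at (x:y) = (3:-1) and (2:-1).
M₁ = 3·S₀ − S₁ = [[4, -4], [4, -4]] = 4·[1, 1][1, -1]ᵀ and M₂ = 2·S₀ − S₁ = [[0, 0], [6, -4]] = 2·[0, 1][3, -2]ᵀ, so take a₁ = [1, 1], b₁ = [1, -1], a₂ = [0, 1], b₂ = [3, -2].
Each slice is an integer combination of E₁ = a₁b₁ᵀ and E₂ = a₂b₂ᵀ: S₀ = 4·E₁ − 2·E₂, S₁ = 8·E₁ − 6·E₂, S₂ = −8·E₁ + 2·E₂; reading off coefficients, c₁ = [4, 8, -8] and c₂ = [-2, -6, 2].
Hence T = [1, 1] (x) [1, -1] (x) [4, 8, -8] + [0, 1] (x) [3, -2] (x) [-2, -6, 2], so rank(T) ≤ 2.
These bounds meet, so rank(T) = 2.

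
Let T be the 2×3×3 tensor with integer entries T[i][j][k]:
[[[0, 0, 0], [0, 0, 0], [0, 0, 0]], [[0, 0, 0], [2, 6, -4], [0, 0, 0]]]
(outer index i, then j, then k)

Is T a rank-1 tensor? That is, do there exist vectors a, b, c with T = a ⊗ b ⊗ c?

If T = a ⊗ b ⊗ c then every fibre of T is a multiple of the corresponding factor, so read the factors off the fibres through the nonzero entry T[1,1,0] = 2.
The mode-1 fibre T[:,1,0] = [0, 2] gives a = (0, 1) (primitive direction); the mode-2 fibre T[1,:,0] = [0, 2, 0] gives b = (0, 1, 0); then c[k] = T[1,1,k] / (a[1]·b[1]) = [2, 6, -4] / 1 = (2, 6, -4).
Expanding (0, 1) ⊗ (0, 1, 0) ⊗ (2, 6, -4) reproduces all 18 entries of T, so T = (0, 1) ⊗ (0, 1, 0) ⊗ (2, 6, -4) and rank(T) ≤ 1.
Equivalently every frontal slice T[:,:,k] is c[k] times the rank-1 matrix (0, 1) ⊗ (0, 1, 0). So T has rank 1 (it is nonzero).

Yes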